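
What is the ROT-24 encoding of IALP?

GYJN

I(8): 8+24=32≡6 → G
A(0): 0+24=24 → Y
L(11): 11+24=35≡9 → J
P(15): 15+24=39≡13 → N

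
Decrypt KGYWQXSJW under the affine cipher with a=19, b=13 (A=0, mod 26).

TBRVHGDIV

The inverse of 19 mod 26 is 11, since 19·11=209≡1. Apply D(y)=11·(y−13) mod 26:
K(10): 11·(10−13)=-33≡19 → T
G(6): 11·(6−13)=-77≡1 → B
Y(24): 11·(24−13)=121≡17 → R
W(22): 11·(22−13)=99≡21 → V
Q(16): 11·(16−13)=33≡7 → H
X(23): 11·(23−13)=110≡6 → G
S(18): 11·(18−13)=55≡3 → D
J(9): 11·(9−13)=-44≡8 → I
W(22): 11·(22−13)=99≡21 → V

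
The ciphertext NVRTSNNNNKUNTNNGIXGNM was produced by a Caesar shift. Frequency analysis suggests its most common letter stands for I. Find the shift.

The most frequent ciphertext letter is N (appears 9 times).
N is position 13; I is position 8.
Shift = 5.

5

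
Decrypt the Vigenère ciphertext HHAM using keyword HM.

AVTA

Repeat the key across the ciphertext: HMHM
H(7)−H(7): 0 → A
H(7)−M(12): -5≡21 → V
A(0)−H(7): -7≡19 → T
M(12)−M(12): 0 → A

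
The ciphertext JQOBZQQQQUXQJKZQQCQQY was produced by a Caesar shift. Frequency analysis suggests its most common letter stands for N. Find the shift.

3

The most frequent ciphertext letter is Q (appears 10 times).
Q is position 16; N is position 13.
Shift = 3.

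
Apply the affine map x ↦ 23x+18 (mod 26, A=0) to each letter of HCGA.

XMAS

H(7): 23·7+18=179≡23 → X
C(2): 23·2+18=64≡12 → M
G(6): 23·6+18=156≡0 → A
A(0): 23·0+18=18 → S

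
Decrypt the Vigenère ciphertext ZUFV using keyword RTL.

IBUE

Repeat the key across the ciphertext: RTLR
Z(25)−R(17): 8 → I
U(20)−T(19): 1 → B
F(5)−L(11): -6≡20 → U
V(21)−R(17): 4 → E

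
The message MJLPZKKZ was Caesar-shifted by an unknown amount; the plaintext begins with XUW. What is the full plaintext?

From the crib: M(12)−X(23)=-11≡15, so the shift is 15.
Subtract 15 from each ciphertext letter:
M(12): 12−15=-3≡23 → X
J(9): 9−15=-6≡20 → U
L(11): 11−15=-4≡22 → W
P(15): 15−15=0 → A
Z(25): 25−15=10 → K
K(10): 10−15=-5≡21 → V
K(10): 10−15=-5≡21 → V
Z(25): 25−15=10 → K

XUWAKVVK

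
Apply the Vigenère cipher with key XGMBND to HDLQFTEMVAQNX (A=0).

EJXRSWBSHBDQU

Repeat the key across the message: XGMBNDXGMBNDX
H(7)+X(23): 30≡4 → E
D(3)+G(6): 9 → J
L(11)+M(12): 23 → X
Q(16)+B(1): 17 → R
F(5)+N(13): 18 → S
T(19)+D(3): 22 → W
E(4)+X(23): 27≡1 → B
M(12)+G(6): 18 → S
V(21)+M(12): 33≡7 → H
A(0)+B(1): 1 → B
Q(16)+N(13): 29≡3 → D
N(13)+D(3): 16 → Q
X(23)+X(23): 46≡20 → U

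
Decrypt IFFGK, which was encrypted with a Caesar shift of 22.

I(8): 8−22=-14≡12 → M
F(5): 5−22=-17≡9 → J
F(5): 5−22=-17≡9 → J
G(6): 6−22=-16≡10 → K
K(10): 10−22=-12≡14 → O

MJJKO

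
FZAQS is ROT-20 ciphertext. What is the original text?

LFGWY

F(5): 5−20=-15≡11 → L
Z(25): 25−20=5 → F
A(0): 0−20=-20≡6 → G
Q(16): 16−20=-4≡22 → W
S(18): 18−20=-2≡24 → Y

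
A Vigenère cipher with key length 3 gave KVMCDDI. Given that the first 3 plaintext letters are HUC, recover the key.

Subtract each crib letter from the matching ciphertext letter (mod 26):
K(10)−H(7)=3 → D
V(21)−U(20)=1 → B
M(12)−C(2)=10 → K

DBK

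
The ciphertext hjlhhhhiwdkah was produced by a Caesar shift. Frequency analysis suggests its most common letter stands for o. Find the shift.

19

The most frequent ciphertext letter is h (appears 6 times).
h is position 7; o is position 14.
Shift = -7≡19.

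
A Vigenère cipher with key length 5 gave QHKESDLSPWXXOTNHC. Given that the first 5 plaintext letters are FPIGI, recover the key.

Subtract each crib letter from the matching ciphertext letter (mod 26):
Q(16)−F(5)=11 → L
H(7)−P(15)=-8≡18 → S
K(10)−I(8)=2 → C
E(4)−G(6)=-2≡24 → Y
S(18)−I(8)=10 → K

LSCYK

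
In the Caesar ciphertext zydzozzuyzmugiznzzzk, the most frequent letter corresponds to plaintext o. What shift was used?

11

The most frequent ciphertext letter is z (appears 9 times).
z is position 25; o is position 14.
Shift = 11.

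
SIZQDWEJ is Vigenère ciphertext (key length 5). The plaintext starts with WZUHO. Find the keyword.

Subtract each crib letter from the matching ciphertext letter (mod 26):
S(18)−W(22)=-4≡22 → W
I(8)−Z(25)=-17≡9 → J
Z(25)−U(20)=5 → F
Q(16)−H(7)=9 → J
D(3)−O(14)=-11≡15 → P

WJFJP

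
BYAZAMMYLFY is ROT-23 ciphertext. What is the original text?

EBDCDPPBOIB

B(1): 1−23=-22≡4 → E
Y(24): 24−23=1 → B
A(0): 0−23=-23≡3 → D
Z(25): 25−23=2 → C
A(0): 0−23=-23≡3 → D
M(12): 12−23=-11≡15 → P
M(12): 12−23=-11≡15 → P
Y(24): 24−23=1 → B
L(11): 11−23=-12≡14 → O
F(5): 5−23=-18≡8 → I
Y(24): 24−23=1 → B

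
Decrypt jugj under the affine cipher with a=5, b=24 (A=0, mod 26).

xumx

The inverse of 5 mod 26 is 21, since 5·21=105≡1. Apply D(y)=21·(y−24) mod 26:
j(9): 21·(9−24)=-315≡23 → x
u(20): 21·(20−24)=-84≡20 → u
g(6): 21·(6−24)=-378≡12 → m
j(9): 21·(9−24)=-315≡23 → x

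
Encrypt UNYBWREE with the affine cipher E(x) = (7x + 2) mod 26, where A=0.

U(20): 7·20+2=142≡12 → M
N(13): 7·13+2=93≡15 → P
Y(24): 7·24+2=170≡14 → O
B(1): 7·1+2=9 → J
W(22): 7·22+2=156≡0 → A
R(17): 7·17+2=121≡17 → R
E(4): 7·4+2=30≡4 → E
E(4): 7·4+2=30≡4 → E

MPOJAREE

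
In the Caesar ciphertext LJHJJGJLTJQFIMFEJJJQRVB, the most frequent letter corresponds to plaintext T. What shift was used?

16

The most frequent ciphertext letter is J (appears 8 times).
J is position 9; T is position 19.
Shift = -10≡16.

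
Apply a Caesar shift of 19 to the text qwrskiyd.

q(16): 16+19=35≡9 → j
w(22): 22+19=41≡15 → p
r(17): 17+19=36≡10 → k
s(18): 18+19=37≡11 → l
k(10): 10+19=29≡3 → d
i(8): 8+19=27≡1 → b
y(24): 24+19=43≡17 → r
d(3): 3+19=22 → w

jpkldbrw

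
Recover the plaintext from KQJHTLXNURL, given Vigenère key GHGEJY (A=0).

EJDDKNRGONC

Repeat the key across the ciphertext: GHGEJYGHGEJ
K(10)−G(6): 4 → E
Q(16)−H(7): 9 → J
J(9)−G(6): 3 → D
H(7)−E(4): 3 → D
T(19)−J(9): 10 → K
L(11)−Y(24): -13≡13 → N
X(23)−G(6): 17 → R
N(13)−H(7): 6 → G
U(20)−G(6): 14 → O
R(17)−E(4): 13 → N
L(11)−J(9): 2 → C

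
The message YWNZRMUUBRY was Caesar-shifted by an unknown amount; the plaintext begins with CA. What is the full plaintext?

CARDVQYYFVC

From the crib: Y(24)−C(2)=22, so the shift is 22.
Subtract 22 from each ciphertext letter:
Y(24): 24−22=2 → C
W(22): 22−22=0 → A
N(13): 13−22=-9≡17 → R
Z(25): 25−22=3 → D
R(17): 17−22=-5≡21 → V
M(12): 12−22=-10≡16 → Q
U(20): 20−22=-2≡24 → Y
U(20): 20−22=-2≡24 → Y
B(1): 1−22=-21≡5 → F
R(17): 17−22=-5≡21 → V
Y(24): 24−22=2 → C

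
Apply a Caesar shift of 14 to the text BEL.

PSZ

B(1): 1+14=15 → P
E(4): 4+14=18 → S
L(11): 11+14=25 → Z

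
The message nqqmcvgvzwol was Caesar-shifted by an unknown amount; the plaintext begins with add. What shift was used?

13

From the crib: n(13)−a(0)=13, so the shift is 13.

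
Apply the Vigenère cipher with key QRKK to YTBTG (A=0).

OKLDW

Repeat the key across the message: QRKKQ
Y(24)+Q(16): 40≡14 → O
T(19)+R(17): 36≡10 → K
B(1)+K(10): 11 → L
T(19)+K(10): 29≡3 → D
G(6)+Q(16): 22 → W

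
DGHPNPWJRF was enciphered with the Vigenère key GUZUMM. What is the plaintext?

XMIVBDQPSL

Repeat the key across the ciphertext: GUZUMMGUZU
D(3)−G(6): -3≡23 → X
G(6)−U(20): -14≡12 → M
H(7)−Z(25): -18≡8 → I
P(15)−U(20): -5≡21 → V
N(13)−M(12): 1 → B
P(15)−M(12): 3 → D
W(22)−G(6): 16 → Q
J(9)−U(20): -11≡15 → P
R(17)−Z(25): -8≡18 → S
F(5)−U(20): -15≡11 → L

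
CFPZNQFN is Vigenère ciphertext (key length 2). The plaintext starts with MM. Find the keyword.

QT

Subtract each crib letter from the matching ciphertext letter (mod 26):
C(2)−M(12)=-10≡16 → Q
F(5)−M(12)=-7≡19 → T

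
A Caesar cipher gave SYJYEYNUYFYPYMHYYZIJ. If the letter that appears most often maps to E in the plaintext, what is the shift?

20

The most frequent ciphertext letter is Y (appears 8 times).
Y is position 24; E is position 4.
Shift = 20.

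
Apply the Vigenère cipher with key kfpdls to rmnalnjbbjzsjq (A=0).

Repeat the key across the message: kfpdlskfpdlskf
r(17)+k(10): 27≡1 → b
m(12)+f(5): 17 → r
n(13)+p(15): 28≡2 → c
a(0)+d(3): 3 → d
l(11)+l(11): 22 → w
n(13)+s(18): 31≡5 → f
j(9)+k(10): 19 → t
b(1)+f(5): 6 → g
b(1)+p(15): 16 → q
j(9)+d(3): 12 → m
z(25)+l(11): 36≡10 → k
s(18)+s(18): 36≡10 → k
j(9)+k(10): 19 → t
q(16)+f(5): 21 → v

brcdwftgqmkktv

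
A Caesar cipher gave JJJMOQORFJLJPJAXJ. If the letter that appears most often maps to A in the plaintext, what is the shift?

The most frequent ciphertext letter is J (appears 7 times).
J is position 9; A is position 0.
Shift = 9.

9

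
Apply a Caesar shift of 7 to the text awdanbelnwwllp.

hdkhuilsuddssw

a(0): 0+7=7 → h
w(22): 22+7=29≡3 → d
d(3): 3+7=10 → k
a(0): 0+7=7 → h
n(13): 13+7=20 → u
b(1): 1+7=8 → i
e(4): 4+7=11 → l
l(11): 11+7=18 → s
n(13): 13+7=20 → u
w(22): 22+7=29≡3 → d
w(22): 22+7=29≡3 → d
l(11): 11+7=18 → s
l(11): 11+7=18 → s
p(15): 15+7=22 → w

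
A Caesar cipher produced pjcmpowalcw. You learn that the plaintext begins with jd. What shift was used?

From the crib: p(15)−j(9)=6, so the shift is 6.

6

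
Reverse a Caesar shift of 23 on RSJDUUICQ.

UVMGXXLFT

R(17): 17−23=-6≡20 → U
S(18): 18−23=-5≡21 → V
J(9): 9−23=-14≡12 → M
D(3): 3−23=-20≡6 → G
U(20): 20−23=-3≡23 → X
U(20): 20−23=-3≡23 → X
I(8): 8−23=-15≡11 → L
C(2): 2−23=-21≡5 → F
Q(16): 16−23=-7≡19 → T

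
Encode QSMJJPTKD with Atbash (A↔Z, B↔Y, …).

Q(16) → J(9)
S(18) → H(7)
M(12) → N(13)
J(9) → Q(16)
J(9) → Q(16)
P(15) → K(10)
T(19) → G(6)
K(10) → P(15)
D(3) → W(22)

JHNQQKGPW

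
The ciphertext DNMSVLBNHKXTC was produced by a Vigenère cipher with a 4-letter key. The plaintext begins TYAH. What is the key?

Subtract each crib letter from the matching ciphertext letter (mod 26):
D(3)−T(19)=-16≡10 → K
N(13)−Y(24)=-11≡15 → P
M(12)−A(0)=12 → M
S(18)−H(7)=11 → L

KPML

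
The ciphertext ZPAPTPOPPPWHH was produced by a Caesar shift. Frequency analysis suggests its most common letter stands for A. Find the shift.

15

The most frequent ciphertext letter is P (appears 6 times).
P is position 15; A is position 0.
Shift = 15.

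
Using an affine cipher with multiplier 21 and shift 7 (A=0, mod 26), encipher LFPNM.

EIKUZ

L(11): 21·11+7=238≡4 → E
F(5): 21·5+7=112≡8 → I
P(15): 21·15+7=322≡10 → K
N(13): 21·13+7=280≡20 → U
M(12): 21·12+7=259≡25 → Z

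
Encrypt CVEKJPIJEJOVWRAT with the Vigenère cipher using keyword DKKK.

Repeat the key across the message: DKKKDKKKDKKKDKKK
C(2)+D(3): 5 → F
V(21)+K(10): 31≡5 → F
E(4)+K(10): 14 → O
K(10)+K(10): 20 → U
J(9)+D(3): 12 → M
P(15)+K(10): 25 → Z
I(8)+K(10): 18 → S
J(9)+K(10): 19 → T
E(4)+D(3): 7 → H
J(9)+K(10): 19 → T
O(14)+K(10): 24 → Y
V(21)+K(10): 31≡5 → F
W(22)+D(3): 25 → Z
R(17)+K(10): 27≡1 → B
A(0)+K(10): 10 → K
T(19)+K(10): 29≡3 → D

FFOUMZSTHTYFZBKD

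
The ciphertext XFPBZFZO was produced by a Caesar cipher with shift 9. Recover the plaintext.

OWGSQWQF

X(23): 23−9=14 → O
F(5): 5−9=-4≡22 → W
P(15): 15−9=6 → G
B(1): 1−9=-8≡18 → S
Z(25): 25−9=16 → Q
F(5): 5−9=-4≡22 → W
Z(25): 25−9=16 → Q
O(14): 14−9=5 → F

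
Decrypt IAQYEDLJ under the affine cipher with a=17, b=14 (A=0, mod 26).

SQUWEHJP

The inverse of 17 mod 26 is 23, since 17·23=391≡1. Apply D(y)=23·(y−14) mod 26:
I(8): 23·(8−14)=-138≡18 → S
A(0): 23·(0−14)=-322≡16 → Q
Q(16): 23·(16−14)=46≡20 → U
Y(24): 23·(24−14)=230≡22 → W
E(4): 23·(4−14)=-230≡4 → E
D(3): 23·(3−14)=-253≡7 → H
L(11): 23·(11−14)=-69≡9 → J
J(9): 23·(9−14)=-115≡15 → P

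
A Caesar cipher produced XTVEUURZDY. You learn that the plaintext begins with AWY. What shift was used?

23

From the crib: X(23)−A(0)=23, so the shift is 23.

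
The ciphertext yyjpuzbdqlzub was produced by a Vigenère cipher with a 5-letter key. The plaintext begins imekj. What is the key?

qmffl

Subtract each crib letter from the matching ciphertext letter (mod 26):
y(24)−i(8)=16 → q
y(24)−m(12)=12 → m
j(9)−e(4)=5 → f
p(15)−k(10)=5 → f
u(20)−j(9)=11 → l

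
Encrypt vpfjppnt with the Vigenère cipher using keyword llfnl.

Repeat the key across the message: llfnlllf
v(21)+l(11): 32≡6 → g
p(15)+l(11): 26≡0 → a
f(5)+f(5): 10 → k
j(9)+n(13): 22 → w
p(15)+l(11): 26≡0 → a
p(15)+l(11): 26≡0 → a
n(13)+l(11): 24 → y
t(19)+f(5): 24 → y

gakwaayy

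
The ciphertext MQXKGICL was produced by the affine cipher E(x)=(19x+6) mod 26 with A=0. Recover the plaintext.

The inverse of 19 mod 26 is 11, since 19·11=209≡1. Apply D(y)=11·(y−6) mod 26:
M(12): 11·(12−6)=66≡14 → O
Q(16): 11·(16−6)=110≡6 → G
X(23): 11·(23−6)=187≡5 → F
K(10): 11·(10−6)=44≡18 → S
G(6): 11·(6−6)=0 → A
I(8): 11·(8−6)=22 → W
C(2): 11·(2−6)=-44≡8 → I
L(11): 11·(11−6)=55≡3 → D

OGFSAWID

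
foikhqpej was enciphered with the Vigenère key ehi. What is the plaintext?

Repeat the key across the ciphertext: ehiehiehi
f(5)−e(4): 1 → b
o(14)−h(7): 7 → h
i(8)−i(8): 0 → a
k(10)−e(4): 6 → g
h(7)−h(7): 0 → a
q(16)−i(8): 8 → i
p(15)−e(4): 11 → l
e(4)−h(7): -3≡23 → x
j(9)−i(8): 1 → b

bhagailxb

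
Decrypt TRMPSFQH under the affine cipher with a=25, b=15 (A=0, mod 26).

The inverse of 25 mod 26 is 25, since 25·25=625≡1. Apply D(y)=25·(y−15) mod 26:
T(19): 25·(19−15)=100≡22 → W
R(17): 25·(17−15)=50≡24 → Y
M(12): 25·(12−15)=-75≡3 → D
P(15): 25·(15−15)=0 → A
S(18): 25·(18−15)=75≡23 → X
F(5): 25·(5−15)=-250≡10 → K
Q(16): 25·(16−15)=25 → Z
H(7): 25·(7−15)=-200≡8 → I

WYDAXKZI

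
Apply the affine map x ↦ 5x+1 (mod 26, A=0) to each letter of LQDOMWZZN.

L(11): 5·11+1=56≡4 → E
Q(16): 5·16+1=81≡3 → D
D(3): 5·3+1=16 → Q
O(14): 5·14+1=71≡19 → T
M(12): 5·12+1=61≡9 → J
W(22): 5·22+1=111≡7 → H
Z(25): 5·25+1=126≡22 → W
Z(25): 5·25+1=126≡22 → W
N(13): 5·13+1=66≡14 → O

EDQTJHWWO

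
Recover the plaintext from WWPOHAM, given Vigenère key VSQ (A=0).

Repeat the key across the ciphertext: VSQVSQV
W(22)−V(21): 1 → B
W(22)−S(18): 4 → E
P(15)−Q(16): -1≡25 → Z
O(14)−V(21): -7≡19 → T
H(7)−S(18): -11≡15 → P
A(0)−Q(16): -16≡10 → K
M(12)−V(21): -9≡17 → R

BEZTPKR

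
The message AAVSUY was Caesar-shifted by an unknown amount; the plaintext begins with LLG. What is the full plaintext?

LLGDFJ

From the crib: A(0)−L(11)=-11≡15, so the shift is 15.
Subtract 15 from each ciphertext letter:
A(0): 0−15=-15≡11 → L
A(0): 0−15=-15≡11 → L
V(21): 21−15=6 → G
S(18): 18−15=3 → D
U(20): 20−15=5 → F
Y(24): 24−15=9 → J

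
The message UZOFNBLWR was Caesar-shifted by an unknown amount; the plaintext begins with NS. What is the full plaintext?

NSHYGUEPK

From the crib: U(20)−N(13)=7, so the shift is 7.
Subtract 7 from each ciphertext letter:
U(20): 20−7=13 → N
Z(25): 25−7=18 → S
O(14): 14−7=7 → H
F(5): 5−7=-2≡24 → Y
N(13): 13−7=6 → G
B(1): 1−7=-6≡20 → U
L(11): 11−7=4 → E
W(22): 22−7=15 → P
R(17): 17−7=10 → K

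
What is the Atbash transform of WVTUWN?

W(22) → D(3)
V(21) → E(4)
T(19) → G(6)
U(20) → F(5)
W(22) → D(3)
N(13) → M(12)

DEGFDM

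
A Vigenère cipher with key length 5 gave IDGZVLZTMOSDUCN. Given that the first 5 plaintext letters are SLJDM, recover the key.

QSXWJ

Subtract each crib letter from the matching ciphertext letter (mod 26):
I(8)−S(18)=-10≡16 → Q
D(3)−L(11)=-8≡18 → S
G(6)−J(9)=-3≡23 → X
Z(25)−D(3)=22 → W
V(21)−M(12)=9 → J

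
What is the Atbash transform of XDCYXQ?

X(23) → C(2)
D(3) → W(22)
C(2) → X(23)
Y(24) → B(1)
X(23) → C(2)
Q(16) → J(9)

CWXBCJ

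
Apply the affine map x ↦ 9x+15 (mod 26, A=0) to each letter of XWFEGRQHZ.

X(23): 9·23+15=222≡14 → O
W(22): 9·22+15=213≡5 → F
F(5): 9·5+15=60≡8 → I
E(4): 9·4+15=51≡25 → Z
G(6): 9·6+15=69≡17 → R
R(17): 9·17+15=168≡12 → M
Q(16): 9·16+15=159≡3 → D
H(7): 9·7+15=78≡0 → A
Z(25): 9·25+15=240≡6 → G

OFIZRMDAG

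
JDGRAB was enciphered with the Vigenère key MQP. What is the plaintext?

Repeat the key across the ciphertext: MQPMQP
J(9)−M(12): -3≡23 → X
D(3)−Q(16): -13≡13 → N
G(6)−P(15): -9≡17 → R
R(17)−M(12): 5 → F
A(0)−Q(16): -16≡10 → K
B(1)−P(15): -14≡12 → M

XNRFKM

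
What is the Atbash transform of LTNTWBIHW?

L(11) → O(14)
T(19) → G(6)
N(13) → M(12)
T(19) → G(6)
W(22) → D(3)
B(1) → Y(24)
I(8) → R(17)
H(7) → S(18)
W(22) → D(3)

OGMGDYRSD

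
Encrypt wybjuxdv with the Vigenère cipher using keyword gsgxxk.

Repeat the key across the message: gsgxxkgs
w(22)+g(6): 28≡2 → c
y(24)+s(18): 42≡16 → q
b(1)+g(6): 7 → h
j(9)+x(23): 32≡6 → g
u(20)+x(23): 43≡17 → r
x(23)+k(10): 33≡7 → h
d(3)+g(6): 9 → j
v(21)+s(18): 39≡13 → n

cqhgrhjn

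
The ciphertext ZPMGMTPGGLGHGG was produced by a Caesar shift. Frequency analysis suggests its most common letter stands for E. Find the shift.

2

The most frequent ciphertext letter is G (appears 6 times).
G is position 6; E is position 4.
Shift = 2.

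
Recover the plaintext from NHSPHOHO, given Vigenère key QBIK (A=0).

XGKFRNZE

Repeat the key across the ciphertext: QBIKQBIK
N(13)−Q(16): -3≡23 → X
H(7)−B(1): 6 → G
S(18)−I(8): 10 → K
P(15)−K(10): 5 → F
H(7)−Q(16): -9≡17 → R
O(14)−B(1): 13 → N
H(7)−I(8): -1≡25 → Z
O(14)−K(10): 4 → E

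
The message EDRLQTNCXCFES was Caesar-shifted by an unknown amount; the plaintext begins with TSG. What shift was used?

From the crib: E(4)−T(19)=-15≡11, so the shift is 11.

11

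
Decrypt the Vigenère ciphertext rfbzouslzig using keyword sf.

zajuwpaghdo

Repeat the key across the ciphertext: sfsfsfsfsfs
r(17)−s(18): -1≡25 → z
f(5)−f(5): 0 → a
b(1)−s(18): -17≡9 → j
z(25)−f(5): 20 → u
o(14)−s(18): -4≡22 → w
u(20)−f(5): 15 → p
s(18)−s(18): 0 → a
l(11)−f(5): 6 → g
z(25)−s(18): 7 → h
i(8)−f(5): 3 → d
g(6)−s(18): -12≡14 → o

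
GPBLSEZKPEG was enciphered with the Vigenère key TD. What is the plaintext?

NMIIZBGHWBN

Repeat the key across the ciphertext: TDTDTDTDTDT
G(6)−T(19): -13≡13 → N
P(15)−D(3): 12 → M
B(1)−T(19): -18≡8 → I
L(11)−D(3): 8 → I
S(18)−T(19): -1≡25 → Z
E(4)−D(3): 1 → B
Z(25)−T(19): 6 → G
K(10)−D(3): 7 → H
P(15)−T(19): -4≡22 → W
E(4)−D(3): 1 → B
G(6)−T(19): -13≡13 → N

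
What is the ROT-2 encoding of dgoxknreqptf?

d(3): 3+2=5 → f
g(6): 6+2=8 → i
o(14): 14+2=16 → q
x(23): 23+2=25 → z
k(10): 10+2=12 → m
n(13): 13+2=15 → p
r(17): 17+2=19 → t
e(4): 4+2=6 → g
q(16): 16+2=18 → s
p(15): 15+2=17 → r
t(19): 19+2=21 → v
f(5): 5+2=7 → h

fiqzmptgsrvh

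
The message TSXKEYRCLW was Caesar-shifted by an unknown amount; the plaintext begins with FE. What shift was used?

From the crib: T(19)−F(5)=14, so the shift is 14.

14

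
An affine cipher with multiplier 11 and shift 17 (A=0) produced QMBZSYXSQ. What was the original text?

HJIWTDKTH

The inverse of 11 mod 26 is 19, since 11·19=209≡1. Apply D(y)=19·(y−17) mod 26:
Q(16): 19·(16−17)=-19≡7 → H
M(12): 19·(12−17)=-95≡9 → J
B(1): 19·(1−17)=-304≡8 → I
Z(25): 19·(25−17)=152≡22 → W
S(18): 19·(18−17)=19 → T
Y(24): 19·(24−17)=133≡3 → D
X(23): 19·(23−17)=114≡10 → K
S(18): 19·(18−17)=19 → T
Q(16): 19·(16−17)=-19≡7 → H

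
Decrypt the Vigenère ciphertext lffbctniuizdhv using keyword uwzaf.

Repeat the key across the ciphertext: uwzafuwzafuwza
l(11)−u(20): -9≡17 → r
f(5)−w(22): -17≡9 → j
f(5)−z(25): -20≡6 → g
b(1)−a(0): 1 → b
c(2)−f(5): -3≡23 → x
t(19)−u(20): -1≡25 → z
n(13)−w(22): -9≡17 → r
i(8)−z(25): -17≡9 → j
u(20)−a(0): 20 → u
i(8)−f(5): 3 → d
z(25)−u(20): 5 → f
d(3)−w(22): -19≡7 → h
h(7)−z(25): -18≡8 → i
v(21)−a(0): 21 → v

rjgbxzrjudfhiv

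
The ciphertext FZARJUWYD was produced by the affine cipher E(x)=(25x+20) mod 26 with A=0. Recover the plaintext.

PVUDLAYWR

The inverse of 25 mod 26 is 25, since 25·25=625≡1. Apply D(y)=25·(y−20) mod 26:
F(5): 25·(5−20)=-375≡15 → P
Z(25): 25·(25−20)=125≡21 → V
A(0): 25·(0−20)=-500≡20 → U
R(17): 25·(17−20)=-75≡3 → D
J(9): 25·(9−20)=-275≡11 → L
U(20): 25·(20−20)=0 → A
W(22): 25·(22−20)=50≡24 → Y
Y(24): 25·(24−20)=100≡22 → W
D(3): 25·(3−20)=-425≡17 → R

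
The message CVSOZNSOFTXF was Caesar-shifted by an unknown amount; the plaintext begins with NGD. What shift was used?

From the crib: C(2)−N(13)=-11≡15, so the shift is 15.

15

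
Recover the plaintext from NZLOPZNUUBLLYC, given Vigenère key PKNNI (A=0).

YPYBHKDHHTWBLP

Repeat the key across the ciphertext: PKNNIPKNNIPKNN
N(13)−P(15): -2≡24 → Y
Z(25)−K(10): 15 → P
L(11)−N(13): -2≡24 → Y
O(14)−N(13): 1 → B
P(15)−I(8): 7 → H
Z(25)−P(15): 10 → K
N(13)−K(10): 3 → D
U(20)−N(13): 7 → H
U(20)−N(13): 7 → H
B(1)−I(8): -7≡19 → T
L(11)−P(15): -4≡22 → W
L(11)−K(10): 1 → B
Y(24)−N(13): 11 → L
C(2)−N(13): -11≡15 → P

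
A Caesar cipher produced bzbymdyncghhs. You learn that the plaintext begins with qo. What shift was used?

11

From the crib: b(1)−q(16)=-15≡11, so the shift is 11.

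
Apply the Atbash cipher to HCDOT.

SXWLG

H(7) → S(18)
C(2) → X(23)
D(3) → W(22)
O(14) → L(11)
T(19) → G(6)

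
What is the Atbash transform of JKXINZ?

QPCRMA

J(9) → Q(16)
K(10) → P(15)
X(23) → C(2)
I(8) → R(17)
N(13) → M(12)
Z(25) → A(0)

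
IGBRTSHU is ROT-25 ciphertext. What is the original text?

I(8): 8−25=-17≡9 → J
G(6): 6−25=-19≡7 → H
B(1): 1−25=-24≡2 → C
R(17): 17−25=-8≡18 → S
T(19): 19−25=-6≡20 → U
S(18): 18−25=-7≡19 → T
H(7): 7−25=-18≡8 → I
U(20): 20−25=-5≡21 → V

JHCSUTIV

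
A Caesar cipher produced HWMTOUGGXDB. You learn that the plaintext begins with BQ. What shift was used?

6

From the crib: H(7)−B(1)=6, so the shift is 6.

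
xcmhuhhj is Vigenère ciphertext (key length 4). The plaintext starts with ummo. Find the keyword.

dqat

Subtract each crib letter from the matching ciphertext letter (mod 26):
x(23)−u(20)=3 → d
c(2)−m(12)=-10≡16 → q
m(12)−m(12)=0 → a
h(7)−o(14)=-7≡19 → t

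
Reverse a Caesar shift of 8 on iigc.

aayu

i(8): 8−8=0 → a
i(8): 8−8=0 → a
g(6): 6−8=-2≡24 → y
c(2): 2−8=-6≡20 → u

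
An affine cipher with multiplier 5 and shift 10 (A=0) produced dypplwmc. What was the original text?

jibbvsqo

The inverse of 5 mod 26 is 21, since 5·21=105≡1. Apply D(y)=21·(y−10) mod 26:
d(3): 21·(3−10)=-147≡9 → j
y(24): 21·(24−10)=294≡8 → i
p(15): 21·(15−10)=105≡1 → b
p(15): 21·(15−10)=105≡1 → b
l(11): 21·(11−10)=21 → v
w(22): 21·(22−10)=252≡18 → s
m(12): 21·(12−10)=42≡16 → q
c(2): 21·(2−10)=-168≡14 → o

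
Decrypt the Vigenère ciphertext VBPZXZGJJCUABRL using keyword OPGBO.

Repeat the key across the ciphertext: OPGBOOPGBOOPGBO
V(21)−O(14): 7 → H
B(1)−P(15): -14≡12 → M
P(15)−G(6): 9 → J
Z(25)−B(1): 24 → Y
X(23)−O(14): 9 → J
Z(25)−O(14): 11 → L
G(6)−P(15): -9≡17 → R
J(9)−G(6): 3 → D
J(9)−B(1): 8 → I
C(2)−O(14): -12≡14 → O
U(20)−O(14): 6 → G
A(0)−P(15): -15≡11 → L
B(1)−G(6): -5≡21 → V
R(17)−B(1): 16 → Q
L(11)−O(14): -3≡23 → X

HMJYJLRDIOGLVQX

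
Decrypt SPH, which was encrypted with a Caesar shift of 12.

GDV

S(18): 18−12=6 → G
P(15): 15−12=3 → D
H(7): 7−12=-5≡21 → V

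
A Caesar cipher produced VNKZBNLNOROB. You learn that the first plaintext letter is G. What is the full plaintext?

From the crib: V(21)−G(6)=15, so the shift is 15.
Subtract 15 from each ciphertext letter:
V(21): 21−15=6 → G
N(13): 13−15=-2≡24 → Y
K(10): 10−15=-5≡21 → V
Z(25): 25−15=10 → K
B(1): 1−15=-14≡12 → M
N(13): 13−15=-2≡24 → Y
L(11): 11−15=-4≡22 → W
N(13): 13−15=-2≡24 → Y
O(14): 14−15=-1≡25 → Z
R(17): 17−15=2 → C
O(14): 14−15=-1≡25 → Z
B(1): 1−15=-14≡12 → M

GYVKMYWYZCZM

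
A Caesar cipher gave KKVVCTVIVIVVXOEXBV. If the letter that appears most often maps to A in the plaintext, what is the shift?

21

The most frequent ciphertext letter is V (appears 7 times).
V is position 21; A is position 0.
Shift = 21.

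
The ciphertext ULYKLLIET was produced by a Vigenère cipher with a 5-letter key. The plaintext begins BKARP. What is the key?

Subtract each crib letter from the matching ciphertext letter (mod 26):
U(20)−B(1)=19 → T
L(11)−K(10)=1 → B
Y(24)−A(0)=24 → Y
K(10)−R(17)=-7≡19 → T
L(11)−P(15)=-4≡22 → W

TBYTW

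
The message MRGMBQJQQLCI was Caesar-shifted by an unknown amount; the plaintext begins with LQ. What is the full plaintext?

From the crib: M(12)−L(11)=1, so the shift is 1.
Subtract 1 from each ciphertext letter:
M(12): 12−1=11 → L
R(17): 17−1=16 → Q
G(6): 6−1=5 → F
M(12): 12−1=11 → L
B(1): 1−1=0 → A
Q(16): 16−1=15 → P
J(9): 9−1=8 → I
Q(16): 16−1=15 → P
Q(16): 16−1=15 → P
L(11): 11−1=10 → K
C(2): 2−1=1 → B
I(8): 8−1=7 → H

LQFLAPIPPKBH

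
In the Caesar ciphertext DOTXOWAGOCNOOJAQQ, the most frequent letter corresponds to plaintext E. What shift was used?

The most frequent ciphertext letter is O (appears 5 times).
O is position 14; E is position 4.
Shift = 10.

10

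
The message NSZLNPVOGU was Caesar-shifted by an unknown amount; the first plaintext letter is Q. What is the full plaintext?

From the crib: N(13)−Q(16)=-3≡23, so the shift is 23.
Subtract 23 from each ciphertext letter:
N(13): 13−23=-10≡16 → Q
S(18): 18−23=-5≡21 → V
Z(25): 25−23=2 → C
L(11): 11−23=-12≡14 → O
N(13): 13−23=-10≡16 → Q
P(15): 15−23=-8≡18 → S
V(21): 21−23=-2≡24 → Y
O(14): 14−23=-9≡17 → R
G(6): 6−23=-17≡9 → J
U(20): 20−23=-3≡23 → X

QVCOQSYRJX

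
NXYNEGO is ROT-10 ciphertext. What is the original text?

N(13): 13−10=3 → D
X(23): 23−10=13 → N
Y(24): 24−10=14 → O
N(13): 13−10=3 → D
E(4): 4−10=-6≡20 → U
G(6): 6−10=-4≡22 → W
O(14): 14−10=4 → E

DNODUWE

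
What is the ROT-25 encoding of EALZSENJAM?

DZKYRDMIZL

E(4): 4+25=29≡3 → D
A(0): 0+25=25 → Z
L(11): 11+25=36≡10 → K
Z(25): 25+25=50≡24 → Y
S(18): 18+25=43≡17 → R
E(4): 4+25=29≡3 → D
N(13): 13+25=38≡12 → M
J(9): 9+25=34≡8 → I
A(0): 0+25=25 → Z
M(12): 12+25=37≡11 → L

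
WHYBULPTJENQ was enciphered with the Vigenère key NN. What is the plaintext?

Repeat the key across the ciphertext: NNNNNNNNNNNN
W(22)−N(13): 9 → J
H(7)−N(13): -6≡20 → U
Y(24)−N(13): 11 → L
B(1)−N(13): -12≡14 → O
U(20)−N(13): 7 → H
L(11)−N(13): -2≡24 → Y
P(15)−N(13): 2 → C
T(19)−N(13): 6 → G
J(9)−N(13): -4≡22 → W
E(4)−N(13): -9≡17 → R
N(13)−N(13): 0 → A
Q(16)−N(13): 3 → D

JULOHYCGWRAD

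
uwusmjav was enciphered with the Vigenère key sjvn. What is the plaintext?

Repeat the key across the ciphertext: sjvnsjvn
u(20)−s(18): 2 → c
w(22)−j(9): 13 → n
u(20)−v(21): -1≡25 → z
s(18)−n(13): 5 → f
m(12)−s(18): -6≡20 → u
j(9)−j(9): 0 → a
a(0)−v(21): -21≡5 → f
v(21)−n(13): 8 → i

cnzfuafi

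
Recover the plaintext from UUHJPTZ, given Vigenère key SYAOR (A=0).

Repeat the key across the ciphertext: SYAORSY
U(20)−S(18): 2 → C
U(20)−Y(24): -4≡22 → W
H(7)−A(0): 7 → H
J(9)−O(14): -5≡21 → V
P(15)−R(17): -2≡24 → Y
T(19)−S(18): 1 → B
Z(25)−Y(24): 1 → B

CWHVYBB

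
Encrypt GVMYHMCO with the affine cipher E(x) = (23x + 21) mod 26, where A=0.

G(6): 23·6+21=159≡3 → D
V(21): 23·21+21=504≡10 → K
M(12): 23·12+21=297≡11 → L
Y(24): 23·24+21=573≡1 → B
H(7): 23·7+21=182≡0 → A
M(12): 23·12+21=297≡11 → L
C(2): 23·2+21=67≡15 → P
O(14): 23·14+21=343≡5 → F

DKLBALPF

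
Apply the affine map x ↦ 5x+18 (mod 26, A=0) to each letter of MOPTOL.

M(12): 5·12+18=78≡0 → A
O(14): 5·14+18=88≡10 → K
P(15): 5·15+18=93≡15 → P
T(19): 5·19+18=113≡9 → J
O(14): 5·14+18=88≡10 → K
L(11): 5·11+18=73≡21 → V

AKPJKV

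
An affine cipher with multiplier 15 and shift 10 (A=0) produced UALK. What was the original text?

SIHA

The inverse of 15 mod 26 is 7, since 15·7=105≡1. Apply D(y)=7·(y−10) mod 26:
U(20): 7·(20−10)=70≡18 → S
A(0): 7·(0−10)=-70≡8 → I
L(11): 7·(11−10)=7 → H
K(10): 7·(10−10)=0 → A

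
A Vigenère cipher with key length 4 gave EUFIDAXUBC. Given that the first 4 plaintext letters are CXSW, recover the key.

CXNM

Subtract each crib letter from the matching ciphertext letter (mod 26):
E(4)−C(2)=2 → C
U(20)−X(23)=-3≡23 → X
F(5)−S(18)=-13≡13 → N
I(8)−W(22)=-14≡12 → M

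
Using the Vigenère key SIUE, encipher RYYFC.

Repeat the key across the message: SIUES
R(17)+S(18): 35≡9 → J
Y(24)+I(8): 32≡6 → G
Y(24)+U(20): 44≡18 → S
F(5)+E(4): 9 → J
C(2)+S(18): 20 → U

JGSJU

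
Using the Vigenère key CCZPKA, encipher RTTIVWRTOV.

TVSXFWTVNK

Repeat the key across the message: CCZPKACCZP
R(17)+C(2): 19 → T
T(19)+C(2): 21 → V
T(19)+Z(25): 44≡18 → S
I(8)+P(15): 23 → X
V(21)+K(10): 31≡5 → F
W(22)+A(0): 22 → W
R(17)+C(2): 19 → T
T(19)+C(2): 21 → V
O(14)+Z(25): 39≡13 → N
V(21)+P(15): 36≡10 → K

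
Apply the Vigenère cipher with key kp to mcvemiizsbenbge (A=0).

wrftwxsocqoclvo

Repeat the key across the message: kpkpkpkpkpkpkpk
m(12)+k(10): 22 → w
c(2)+p(15): 17 → r
v(21)+k(10): 31≡5 → f
e(4)+p(15): 19 → t
m(12)+k(10): 22 → w
i(8)+p(15): 23 → x
i(8)+k(10): 18 → s
z(25)+p(15): 40≡14 → o
s(18)+k(10): 28≡2 → c
b(1)+p(15): 16 → q
e(4)+k(10): 14 → o
n(13)+p(15): 28≡2 → c
b(1)+k(10): 11 → l
g(6)+p(15): 21 → v
e(4)+k(10): 14 → o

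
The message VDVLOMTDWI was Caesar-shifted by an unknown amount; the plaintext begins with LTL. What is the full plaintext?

From the crib: V(21)−L(11)=10, so the shift is 10.
Subtract 10 from each ciphertext letter:
V(21): 21−10=11 → L
D(3): 3−10=-7≡19 → T
V(21): 21−10=11 → L
L(11): 11−10=1 → B
O(14): 14−10=4 → E
M(12): 12−10=2 → C
T(19): 19−10=9 → J
D(3): 3−10=-7≡19 → T
W(22): 22−10=12 → M
I(8): 8−10=-2≡24 → Y

LTLBECJTMY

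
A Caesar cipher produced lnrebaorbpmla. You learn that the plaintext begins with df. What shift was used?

From the crib: l(11)−d(3)=8, so the shift is 8.

8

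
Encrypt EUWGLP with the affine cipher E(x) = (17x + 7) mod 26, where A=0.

E(4): 17·4+7=75≡23 → X
U(20): 17·20+7=347≡9 → J
W(22): 17·22+7=381≡17 → R
G(6): 17·6+7=109≡5 → F
L(11): 17·11+7=194≡12 → M
P(15): 17·15+7=262≡2 → C

XJRFMC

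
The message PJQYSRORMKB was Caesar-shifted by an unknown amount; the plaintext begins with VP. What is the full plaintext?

From the crib: P(15)−V(21)=-6≡20, so the shift is 20.
Subtract 20 from each ciphertext letter:
P(15): 15−20=-5≡21 → V
J(9): 9−20=-11≡15 → P
Q(16): 16−20=-4≡22 → W
Y(24): 24−20=4 → E
S(18): 18−20=-2≡24 → Y
R(17): 17−20=-3≡23 → X
O(14): 14−20=-6≡20 → U
R(17): 17−20=-3≡23 → X
M(12): 12−20=-8≡18 → S
K(10): 10−20=-10≡16 → Q
B(1): 1−20=-19≡7 → H

VPWEYXUXSQH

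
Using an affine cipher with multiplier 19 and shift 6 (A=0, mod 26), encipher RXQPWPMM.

R(17): 19·17+6=329≡17 → R
X(23): 19·23+6=443≡1 → B
Q(16): 19·16+6=310≡24 → Y
P(15): 19·15+6=291≡5 → F
W(22): 19·22+6=424≡8 → I
P(15): 19·15+6=291≡5 → F
M(12): 19·12+6=234≡0 → A
M(12): 19·12+6=234≡0 → A

RBYFIFAA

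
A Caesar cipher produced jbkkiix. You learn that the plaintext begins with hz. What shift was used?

From the crib: j(9)−h(7)=2, so the shift is 2.

2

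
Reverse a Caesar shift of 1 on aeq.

a(0): 0−1=-1≡25 → z
e(4): 4−1=3 → d
q(16): 16−1=15 → p

zdp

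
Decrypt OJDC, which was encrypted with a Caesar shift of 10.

O(14): 14−10=4 → E
J(9): 9−10=-1≡25 → Z
D(3): 3−10=-7≡19 → T
C(2): 2−10=-8≡18 → S

EZTS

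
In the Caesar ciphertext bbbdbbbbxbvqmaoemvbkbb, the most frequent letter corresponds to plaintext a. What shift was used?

1

The most frequent ciphertext letter is b (appears 11 times).
b is position 1; a is position 0.
Shift = 1.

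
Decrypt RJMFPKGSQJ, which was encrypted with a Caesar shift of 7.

KCFYIDZLJC

R(17): 17−7=10 → K
J(9): 9−7=2 → C
M(12): 12−7=5 → F
F(5): 5−7=-2≡24 → Y
P(15): 15−7=8 → I
K(10): 10−7=3 → D
G(6): 6−7=-1≡25 → Z
S(18): 18−7=11 → L
Q(16): 16−7=9 → J
J(9): 9−7=2 → C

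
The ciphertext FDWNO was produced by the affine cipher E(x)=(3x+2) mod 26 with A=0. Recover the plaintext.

BJYVE

The inverse of 3 mod 26 is 9, since 3·9=27≡1. Apply D(y)=9·(y−2) mod 26:
F(5): 9·(5−2)=27≡1 → B
D(3): 9·(3−2)=9 → J
W(22): 9·(22−2)=180≡24 → Y
N(13): 9·(13−2)=99≡21 → V
O(14): 9·(14−2)=108≡4 → E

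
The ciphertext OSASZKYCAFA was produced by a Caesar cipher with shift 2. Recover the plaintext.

MQYQXIWAYDY

O(14): 14−2=12 → M
S(18): 18−2=16 → Q
A(0): 0−2=-2≡24 → Y
S(18): 18−2=16 → Q
Z(25): 25−2=23 → X
K(10): 10−2=8 → I
Y(24): 24−2=22 → W
C(2): 2−2=0 → A
A(0): 0−2=-2≡24 → Y
F(5): 5−2=3 → D
A(0): 0−2=-2≡24 → Y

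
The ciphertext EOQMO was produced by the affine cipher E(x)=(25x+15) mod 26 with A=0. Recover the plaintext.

The inverse of 25 mod 26 is 25, since 25·25=625≡1. Apply D(y)=25·(y−15) mod 26:
E(4): 25·(4−15)=-275≡11 → L
O(14): 25·(14−15)=-25≡1 → B
Q(16): 25·(16−15)=25 → Z
M(12): 25·(12−15)=-75≡3 → D
O(14): 25·(14−15)=-25≡1 → B

LBZDB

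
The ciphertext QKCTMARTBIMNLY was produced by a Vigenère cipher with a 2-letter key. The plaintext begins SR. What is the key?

Subtract each crib letter from the matching ciphertext letter (mod 26):
Q(16)−S(18)=-2≡24 → Y
K(10)−R(17)=-7≡19 → T

YT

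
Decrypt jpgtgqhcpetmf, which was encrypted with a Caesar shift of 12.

xduhuevqdshat

j(9): 9−12=-3≡23 → x
p(15): 15−12=3 → d
g(6): 6−12=-6≡20 → u
t(19): 19−12=7 → h
g(6): 6−12=-6≡20 → u
q(16): 16−12=4 → e
h(7): 7−12=-5≡21 → v
c(2): 2−12=-10≡16 → q
p(15): 15−12=3 → d
e(4): 4−12=-8≡18 → s
t(19): 19−12=7 → h
m(12): 12−12=0 → a
f(5): 5−12=-7≡19 → t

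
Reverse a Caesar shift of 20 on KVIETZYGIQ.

QBOKZFEMOW

K(10): 10−20=-10≡16 → Q
V(21): 21−20=1 → B
I(8): 8−20=-12≡14 → O
E(4): 4−20=-16≡10 → K
T(19): 19−20=-1≡25 → Z
Z(25): 25−20=5 → F
Y(24): 24−20=4 → E
G(6): 6−20=-14≡12 → M
I(8): 8−20=-12≡14 → O
Q(16): 16−20=-4≡22 → W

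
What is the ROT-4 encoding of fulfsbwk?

jypjwfao

f(5): 5+4=9 → j
u(20): 20+4=24 → y
l(11): 11+4=15 → p
f(5): 5+4=9 → j
s(18): 18+4=22 → w
b(1): 1+4=5 → f
w(22): 22+4=26≡0 → a
k(10): 10+4=14 → o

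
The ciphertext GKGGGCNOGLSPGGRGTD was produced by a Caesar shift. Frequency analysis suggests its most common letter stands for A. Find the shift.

6

The most frequent ciphertext letter is G (appears 8 times).
G is position 6; A is position 0.
Shift = 6.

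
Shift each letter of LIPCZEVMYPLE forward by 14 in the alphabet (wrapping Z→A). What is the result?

ZWDQNSJAMDZS

L(11): 11+14=25 → Z
I(8): 8+14=22 → W
P(15): 15+14=29≡3 → D
C(2): 2+14=16 → Q
Z(25): 25+14=39≡13 → N
E(4): 4+14=18 → S
V(21): 21+14=35≡9 → J
M(12): 12+14=26≡0 → A
Y(24): 24+14=38≡12 → M
P(15): 15+14=29≡3 → D
L(11): 11+14=25 → Z
E(4): 4+14=18 → S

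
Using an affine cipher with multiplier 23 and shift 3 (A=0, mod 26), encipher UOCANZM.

VNXDQGT

U(20): 23·20+3=463≡21 → V
O(14): 23·14+3=325≡13 → N
C(2): 23·2+3=49≡23 → X
A(0): 23·0+3=3 → D
N(13): 23·13+3=302≡16 → Q
Z(25): 23·25+3=578≡6 → G
M(12): 23·12+3=279≡19 → T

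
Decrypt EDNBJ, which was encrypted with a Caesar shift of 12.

E(4): 4−12=-8≡18 → S
D(3): 3−12=-9≡17 → R
N(13): 13−12=1 → B
B(1): 1−12=-11≡15 → P
J(9): 9−12=-3≡23 → X

SRBPX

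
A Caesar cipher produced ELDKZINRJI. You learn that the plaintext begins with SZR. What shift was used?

From the crib: E(4)−S(18)=-14≡12, so the shift is 12.

12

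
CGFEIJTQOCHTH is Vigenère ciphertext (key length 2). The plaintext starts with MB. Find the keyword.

QF

Subtract each crib letter from the matching ciphertext letter (mod 26):
C(2)−M(12)=-10≡16 → Q
G(6)−B(1)=5 → F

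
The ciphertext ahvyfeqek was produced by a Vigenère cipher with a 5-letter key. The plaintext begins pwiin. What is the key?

llnqs

Subtract each crib letter from the matching ciphertext letter (mod 26):
a(0)−p(15)=-15≡11 → l
h(7)−w(22)=-15≡11 → l
v(21)−i(8)=13 → n
y(24)−i(8)=16 → q
f(5)−n(13)=-8≡18 → s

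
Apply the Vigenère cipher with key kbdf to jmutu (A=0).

Repeat the key across the message: kbdfk
j(9)+k(10): 19 → t
m(12)+b(1): 13 → n
u(20)+d(3): 23 → x
t(19)+f(5): 24 → y
u(20)+k(10): 30≡4 → e

tnxye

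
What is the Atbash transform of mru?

m(12) → n(13)
r(17) → i(8)
u(20) → f(5)

nif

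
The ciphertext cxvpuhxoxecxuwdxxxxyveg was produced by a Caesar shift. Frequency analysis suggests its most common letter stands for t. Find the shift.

4

The most frequent ciphertext letter is x (appears 8 times).
x is position 23; t is position 19.
Shift = 4.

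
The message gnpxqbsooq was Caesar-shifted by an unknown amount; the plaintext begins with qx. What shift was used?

From the crib: g(6)−q(16)=-10≡16, so the shift is 16.

16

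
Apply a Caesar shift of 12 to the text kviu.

whug

k(10): 10+12=22 → w
v(21): 21+12=33≡7 → h
i(8): 8+12=20 → u
u(20): 20+12=32≡6 → g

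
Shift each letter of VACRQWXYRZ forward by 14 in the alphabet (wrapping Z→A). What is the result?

V(21): 21+14=35≡9 → J
A(0): 0+14=14 → O
C(2): 2+14=16 → Q
R(17): 17+14=31≡5 → F
Q(16): 16+14=30≡4 → E
W(22): 22+14=36≡10 → K
X(23): 23+14=37≡11 → L
Y(24): 24+14=38≡12 → M
R(17): 17+14=31≡5 → F
Z(25): 25+14=39≡13 → N

JOQFEKLMFN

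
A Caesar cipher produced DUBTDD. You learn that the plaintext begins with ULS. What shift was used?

From the crib: D(3)−U(20)=-17≡9, so the shift is 9.

9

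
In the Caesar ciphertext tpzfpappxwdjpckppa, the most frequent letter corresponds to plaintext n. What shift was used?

2

The most frequent ciphertext letter is p (appears 7 times).
p is position 15; n is position 13.
Shift = 2.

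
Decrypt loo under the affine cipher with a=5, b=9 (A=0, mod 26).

The inverse of 5 mod 26 is 21, since 5·21=105≡1. Apply D(y)=21·(y−9) mod 26:
l(11): 21·(11−9)=42≡16 → q
o(14): 21·(14−9)=105≡1 → b
o(14): 21·(14−9)=105≡1 → b

qbb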